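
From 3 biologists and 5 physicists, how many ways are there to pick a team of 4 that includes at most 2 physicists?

35

Split by how many physicists are chosen (0 through 2).
Sum: C(5,0)·C(3,4) + C(5,1)·C(3,3) + C(5,2)·C(3,2) = 0 + 5 + 30 = 35.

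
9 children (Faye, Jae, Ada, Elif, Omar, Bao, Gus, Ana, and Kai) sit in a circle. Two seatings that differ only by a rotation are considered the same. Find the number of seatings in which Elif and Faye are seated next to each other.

10080

Glue Elif and Faye into a block (2 internal orders). Seating 8 units around a circle gives (7)! arrangements.
So 2 × (7)! = 2 × 5040 = 10080.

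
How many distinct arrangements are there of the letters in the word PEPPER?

60

The 6 letters of PEPPER have repeats: E appearing twice and P appearing 3 times.
So there are 6! / (3!·2!) = 60 distinguishable arrangements.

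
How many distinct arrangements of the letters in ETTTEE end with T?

10

Fix T in the last position and arrange the remaining 5 letters.
Those 5 letters have E appearing 3 times and T appearing twice, giving (5)!/(3!·2!) = 10.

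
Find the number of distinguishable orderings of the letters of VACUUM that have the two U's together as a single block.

120

Treat the 2 copies of U as a single block. The multiset to arrange is then {UU, A, C, M, V}, 5 items in all.
All 5 items are distinct, so there are (5)! = 120 arrangements.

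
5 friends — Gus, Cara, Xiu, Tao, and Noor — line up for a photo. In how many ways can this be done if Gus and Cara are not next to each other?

72

Of the 5! = 120 arrangements, those with Gus and Cara adjacent number 2 × 4! = 48 (treat the pair as a block with 2 internal orders).
Complementary counting: 120 − 48 = 72.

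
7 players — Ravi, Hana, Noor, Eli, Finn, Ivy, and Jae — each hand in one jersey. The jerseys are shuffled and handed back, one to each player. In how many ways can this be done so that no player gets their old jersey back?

This is the derangement count D_7: permutations of 7 items with no fixed point.
By inclusion–exclusion this is Σ_{j=0}^{7} (−1)^j C(7,j)·(7−j)!.
Computing: 5040 − 5040 + 2520 − 840 + 210 − 42 + 7 − 1 = 1854.

1854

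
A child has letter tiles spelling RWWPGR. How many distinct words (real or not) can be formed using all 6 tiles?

The 6 letters of RWWPGR have repeats: R appearing twice and W appearing twice.
Dividing 6! = 720 by 2!·2! = 4 for the repeated letters gives 180.

180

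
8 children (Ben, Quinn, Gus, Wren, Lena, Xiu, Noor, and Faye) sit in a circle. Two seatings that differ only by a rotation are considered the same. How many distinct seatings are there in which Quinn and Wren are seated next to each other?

1440

Treat {Quinn, Wren} as one unit (2 internal orders) and seat the resulting 7 units around the table: (6)! circular arrangements.
So 2 × (6)! = 2 × 720 = 1440.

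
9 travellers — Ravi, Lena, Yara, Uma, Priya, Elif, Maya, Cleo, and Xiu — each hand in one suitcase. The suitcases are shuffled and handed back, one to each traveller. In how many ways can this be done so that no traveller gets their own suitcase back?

This is the derangement count D_9: permutations of 9 items with no fixed point.
By inclusion–exclusion this is Σ_{j=0}^{9} (−1)^j C(9,j)·(9−j)!.
Computing: 362880 − 362880 + 181440 − 60480 + 15120 − 3024 + 504 − 72 + 9 − 1 = 133496.

133496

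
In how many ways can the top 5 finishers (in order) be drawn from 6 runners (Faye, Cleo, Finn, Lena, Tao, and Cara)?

This is an ordered selection of 5 from 6: P(6,5).
That gives 6 × 5 × 4 × 3 × 2 = 720.

720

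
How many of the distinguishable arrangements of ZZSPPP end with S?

Fix S in the last position and arrange the remaining 5 letters.
Those 5 letters have P appearing 3 times and Z appearing twice, giving (5)!/(3!·2!) = 10.

10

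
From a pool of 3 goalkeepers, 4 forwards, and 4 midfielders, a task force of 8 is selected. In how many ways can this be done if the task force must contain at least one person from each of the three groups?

Unrestricted: C(11,8) = 165 ways to pick any 8 of the 11.
Subtract selections that omit an entire group: no goalkeepers → C(8,8) = 1; no forwards → C(7,8) = 0; no midfielders → C(7,8) = 0.
Add back selections omitting two groups (i.e. drawn from a single group): C(3,8) + C(4,8) + C(4,8) = 0.
By inclusion–exclusion: 165 − 1 + 0 = 164.

164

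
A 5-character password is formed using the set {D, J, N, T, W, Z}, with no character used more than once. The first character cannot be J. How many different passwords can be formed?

600

The first character has 6−1 = 5 choices (anything except J).
The remaining 4 characters are filled from the other 5 symbols without repetition: 5 × 4 × 3 × 2 = 120.
Total: 5 × 120 = 600.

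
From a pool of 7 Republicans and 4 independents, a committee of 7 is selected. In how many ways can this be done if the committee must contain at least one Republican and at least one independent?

With no constraint there are C(11,7) = 330 possible selections.
Selections missing a whole group: no Republicans → C(4,7) = 0; no independents → C(7,7) = 1.
Both groups omitted at once is impossible, so 330 − 1 = 329.

329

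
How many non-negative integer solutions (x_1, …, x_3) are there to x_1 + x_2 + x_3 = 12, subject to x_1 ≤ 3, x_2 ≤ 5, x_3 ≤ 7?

10

Ignoring the caps, the number of non-negative solutions to x_1+…+x_3 = 12 is C(14,2) = 91.
Subtract solutions that violate a single cap (substitute x_i' = x_i − (cap_i+1)): x_1 ≥ 4 gives C(10,2) = 45; x_2 ≥ 6 gives C(8,2) = 28; x_3 ≥ 8 gives C(6,2) = 15. Together 88.
Add back pairs where two caps are both exceeded: 6 + 1 + 0 = 7.
By inclusion–exclusion the count is 91 − 88 + 7 = 10.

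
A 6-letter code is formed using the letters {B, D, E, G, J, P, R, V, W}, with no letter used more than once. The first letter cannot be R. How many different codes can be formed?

53760

The first letter has 9−1 = 8 choices (anything except R).
The remaining 5 letters are filled from the other 8 symbols without repetition: 8 × 7 × 6 × 5 × 4 = 6720.
Total: 8 × 6720 = 53760.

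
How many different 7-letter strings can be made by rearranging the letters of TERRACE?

Letter multiplicities in TERRACE: A×1, C×1, E×2, R×2, T×1.
So there are 7! / (2!·2!) = 1260 distinguishable arrangements.

1260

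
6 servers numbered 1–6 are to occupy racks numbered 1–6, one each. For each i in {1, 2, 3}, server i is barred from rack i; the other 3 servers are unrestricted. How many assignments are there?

426

Let Aᵢ (for i ∈ {1, 2, 3}) be the placements that put server i in its forbidden rack. Any j of these fix j positions, leaving (6−j)! ways to fill the rest, and there are C(3,j) ways to pick which j.
By inclusion–exclusion, the number of valid placements is Σ_{j=0}^{3} (−1)^j C(3,j)·(6−j)!.
Computing: 720 − 360 + 72 − 6 = 426.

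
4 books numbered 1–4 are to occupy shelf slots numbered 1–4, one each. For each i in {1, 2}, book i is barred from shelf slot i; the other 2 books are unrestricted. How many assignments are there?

14

Let Aᵢ (for i ∈ {1, 2}) be the placements that put book i in its forbidden shelf slot. Any j of these fix j positions, leaving (4−j)! ways to fill the rest, and there are C(2,j) ways to pick which j.
By inclusion–exclusion, the number of valid placements is Σ_{j=0}^{2} (−1)^j C(2,j)·(4−j)!.
Computing: 24 − 12 + 2 = 14.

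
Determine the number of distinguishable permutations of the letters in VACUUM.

360

VACUUM has 6 letters with U appearing twice.
Dividing 6! = 720 by 2! = 2 for the repeated letters gives 360.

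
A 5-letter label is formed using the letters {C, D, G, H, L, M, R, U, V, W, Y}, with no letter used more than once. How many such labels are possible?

With no repetition, fill the 5 letters in order: 11 choices, then 10, down to 7.
11 × 10 × 9 × 8 × 7 = 55440.

55440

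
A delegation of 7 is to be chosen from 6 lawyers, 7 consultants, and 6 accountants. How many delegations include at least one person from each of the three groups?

Unrestricted: C(19,7) = 50388 ways to pick any 7 of the 19.
Selections missing a whole group: no lawyers → C(13,7) = 1716; no consultants → C(12,7) = 792; no accountants → C(13,7) = 1716.
Add back selections omitting two groups (i.e. drawn from a single group): C(6,7) + C(7,7) + C(6,7) = 1.
By inclusion–exclusion: 50388 − 4224 + 1 = 46165.

46165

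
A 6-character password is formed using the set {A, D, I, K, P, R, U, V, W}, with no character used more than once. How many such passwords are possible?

Choose and order 6 of the 9 symbols: the first character has 9 options, the next 8, and so on down to 4.
9 × 8 × 7 × 6 × 5 × 4 = 60480.

60480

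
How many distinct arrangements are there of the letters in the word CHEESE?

120

CHEESE has 6 letters with E appearing 3 times.
So there are 6! / (3!) = 120 distinguishable arrangements.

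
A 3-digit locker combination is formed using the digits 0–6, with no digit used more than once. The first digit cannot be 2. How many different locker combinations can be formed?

180

The first digit has 7−1 = 6 choices (anything except 2).
The remaining 2 digits are filled from the other 6 symbols without repetition: 6 × 5 = 30.
Total: 6 × 30 = 180.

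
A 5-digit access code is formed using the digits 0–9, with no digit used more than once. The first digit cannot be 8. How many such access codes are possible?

27216

The first digit has 10−1 = 9 choices (anything except 8).
The remaining 4 digits are filled from the other 9 symbols without repetition: 9 × 8 × 7 × 6 = 3024.
Total: 9 × 3024 = 27216.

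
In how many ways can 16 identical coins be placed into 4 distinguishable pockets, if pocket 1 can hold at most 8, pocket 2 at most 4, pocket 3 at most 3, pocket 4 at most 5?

34

By stars and bars, unrestricted non-negative solutions to x_1+…+x_4 = 16 number C(16+3,3) = 969.
Subtract solutions that violate a single cap (substitute x_i' = x_i − (cap_i+1)): x_1 ≥ 9 gives C(10,3) = 120; x_2 ≥ 5 gives C(14,3) = 364; x_3 ≥ 4 gives C(15,3) = 455; x_4 ≥ 6 gives C(13,3) = 286. Together 1225.
Add back pairs where two caps are both exceeded: 10 + 20 + 4 + 120 + 56 + 84 = 294.
Subtract triples: 0 + 0 + 0 + 4 = 4.
By inclusion–exclusion the count is 969 − 1225 + 294 − 4 = 34.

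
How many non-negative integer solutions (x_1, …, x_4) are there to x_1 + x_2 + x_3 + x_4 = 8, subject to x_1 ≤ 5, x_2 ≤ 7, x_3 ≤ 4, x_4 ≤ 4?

By stars and bars, unrestricted non-negative solutions to x_1+…+x_4 = 8 number C(8+3,3) = 165.
Subtract solutions that violate a single cap (substitute x_i' = x_i − (cap_i+1)): x_1 ≥ 6 gives C(5,3) = 10; x_2 ≥ 8 gives C(3,3) = 1; x_3 ≥ 5 gives C(6,3) = 20; x_4 ≥ 5 gives C(6,3) = 20. Together 51.
No two caps can be exceeded simultaneously, so the pair terms are all 0.
By inclusion–exclusion the count is 165 − 51 + 0 = 114.

114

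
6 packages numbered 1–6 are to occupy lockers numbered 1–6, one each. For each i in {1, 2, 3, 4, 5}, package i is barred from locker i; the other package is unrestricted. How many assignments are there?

309

Let Aᵢ (for 1 ≤ i ≤ 5) be the placements that put package i in its forbidden locker. Any j of these fix j positions, leaving (6−j)! ways to fill the rest, and there are C(5,j) ways to pick which j.
By inclusion–exclusion, the number of valid placements is Σ_{j=0}^{5} (−1)^j C(5,j)·(6−j)!.
Computing: 720 − 600 + 240 − 60 + 10 − 1 = 309.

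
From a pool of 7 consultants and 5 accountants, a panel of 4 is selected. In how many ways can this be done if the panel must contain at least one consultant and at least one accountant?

455

Total 4-person selections from all 12: C(12,4) = 495.
Selections missing a whole group: no consultants → C(5,4) = 5; no accountants → C(7,4) = 35.
Both groups omitted at once is impossible, so 495 − 40 = 455.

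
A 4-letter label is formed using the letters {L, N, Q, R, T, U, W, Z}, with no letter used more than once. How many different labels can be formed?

With no repetition, fill the 4 letters in order: 8 choices, then 7, down to 5.
8 × 7 × 6 × 5 = 1680.

1680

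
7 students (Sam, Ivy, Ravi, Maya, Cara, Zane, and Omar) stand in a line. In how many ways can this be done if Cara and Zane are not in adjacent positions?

3600

There are 7! = 5040 arrangements in all. If Cara and Zane are adjacent, merging them into one block gives 2·(6)! = 1440 arrangements.
So 5040 − 1440 = 3600 arrangements keep them apart.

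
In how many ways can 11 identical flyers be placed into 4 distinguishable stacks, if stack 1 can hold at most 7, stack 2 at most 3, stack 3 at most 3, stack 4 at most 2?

Ignoring the caps, the number of non-negative solutions to x_1+…+x_4 = 11 is C(14,3) = 364.
Subtract solutions that violate a single cap (substitute x_i' = x_i − (cap_i+1)): x_1 ≥ 8 gives C(6,3) = 20; x_2 ≥ 4 gives C(10,3) = 120; x_3 ≥ 4 gives C(10,3) = 120; x_4 ≥ 3 gives C(11,3) = 165. Together 425.
Add back pairs where two caps are both exceeded: 0 + 0 + 1 + 20 + 35 + 35 = 91.
Subtract triples: 0 + 0 + 0 + 1 = 1.
By inclusion–exclusion the count is 364 − 425 + 91 − 1 = 29.

29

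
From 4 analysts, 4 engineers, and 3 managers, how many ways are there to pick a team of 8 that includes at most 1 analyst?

Split by how many analysts are chosen (0 through 1).
Sum: C(4,0)·C(7,8) + C(4,1)·C(7,7) = 0 + 4 = 4.

4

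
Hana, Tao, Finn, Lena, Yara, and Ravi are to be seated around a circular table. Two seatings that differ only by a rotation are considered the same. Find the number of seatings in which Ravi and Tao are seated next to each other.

48

Treat {Ravi, Tao} as one unit (2 internal orders) and seat the resulting 5 units around the table: (4)! circular arrangements.
So 2 × (4)! = 2 × 24 = 48.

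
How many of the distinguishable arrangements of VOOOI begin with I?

Fix I in the first position and arrange the remaining 4 letters.
Those 4 letters have O appearing 3 times, giving (4)!/(3!) = 4.

4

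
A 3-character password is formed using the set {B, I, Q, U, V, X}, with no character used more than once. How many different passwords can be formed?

120

With no repetition, fill the 3 characters in order: 6 choices, then 5, down to 4.
That product is 6 × 5 × 4 = 120.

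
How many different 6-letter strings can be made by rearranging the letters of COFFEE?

180

The 6 letters of COFFEE have repeats: E appearing twice and F appearing twice.
Dividing 6! = 720 by 2!·2! = 4 for the repeated letters gives 180.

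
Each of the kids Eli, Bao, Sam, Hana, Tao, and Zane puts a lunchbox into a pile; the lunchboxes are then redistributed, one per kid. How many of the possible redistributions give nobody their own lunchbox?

Count assignments avoiding every fixed point. For any j of the 6 kids fixed to their own lunchbox, the other 6−j can be arranged in (6−j)! ways.
By inclusion–exclusion this is Σ_{j=0}^{6} (−1)^j C(6,j)·(6−j)!.
Computing: 720 − 720 + 360 − 120 + 30 − 6 + 1 = 265.

265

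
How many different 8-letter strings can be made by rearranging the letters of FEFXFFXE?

The 8 letters of FEFXFFXE have repeats: E appearing twice, F appearing 4 times, and X appearing twice.
So there are 8! / (4!·2!·2!) = 420 distinguishable arrangements.

420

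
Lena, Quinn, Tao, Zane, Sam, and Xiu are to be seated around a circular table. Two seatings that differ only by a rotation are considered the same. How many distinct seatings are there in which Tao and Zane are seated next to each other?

Glue Tao and Zane into a block (2 internal orders). Seating 5 units around a circle gives (4)! arrangements.
So 2 × (4)! = 2 × 24 = 48.

48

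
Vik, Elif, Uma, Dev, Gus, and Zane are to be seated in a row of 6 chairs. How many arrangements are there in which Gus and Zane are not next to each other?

480

There are 6! = 720 arrangements in all. If Gus and Zane are adjacent, merging them into one block gives 2·(5)! = 240 arrangements.
So 720 − 240 = 480 arrangements keep them apart.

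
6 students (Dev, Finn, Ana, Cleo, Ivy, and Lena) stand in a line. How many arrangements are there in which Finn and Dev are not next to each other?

480

Of the 6! = 720 arrangements, those with Finn and Dev adjacent number 2 × 5! = 240 (treat the pair as a block with 2 internal orders).
Complementary counting: 720 − 240 = 480.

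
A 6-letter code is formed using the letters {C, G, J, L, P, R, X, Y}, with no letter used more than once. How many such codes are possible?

Choose and order 6 of the 8 symbols: the first letter has 8 options, the next 7, and so on down to 3.
That product is 8 × 7 × 6 × 5 × 4 × 3 = 20160.

20160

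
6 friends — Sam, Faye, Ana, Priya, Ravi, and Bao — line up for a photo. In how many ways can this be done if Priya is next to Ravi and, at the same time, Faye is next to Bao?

96

Treat {Priya,Ravi} as one block (2 orders) and {Faye,Bao} as another (2 orders).
That leaves 4 units to arrange: 2 × 2 × 4! = 4 × 24 = 96.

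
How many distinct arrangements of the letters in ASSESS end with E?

With the last slot taken by E, it remains to arrange the other 5 letters (ASSSS).
Those 5 letters have S appearing 4 times, giving (5)!/(4!) = 5.

5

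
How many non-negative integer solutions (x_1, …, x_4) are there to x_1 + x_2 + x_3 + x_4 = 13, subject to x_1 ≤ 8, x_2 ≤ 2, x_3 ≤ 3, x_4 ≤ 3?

Ignoring the caps, the number of non-negative solutions to x_1+…+x_4 = 13 is C(16,3) = 560.
Subtract solutions that violate a single cap (substitute x_i' = x_i − (cap_i+1)): x_1 ≥ 9 gives C(7,3) = 35; x_2 ≥ 3 gives C(13,3) = 286; x_3 ≥ 4 gives C(12,3) = 220; x_4 ≥ 4 gives C(12,3) = 220. Together 761.
Add back pairs where two caps are both exceeded: 4 + 1 + 1 + 84 + 84 + 56 = 230.
Subtract triples: 0 + 0 + 0 + 10 = 10.
By inclusion–exclusion the count is 560 − 761 + 230 − 10 = 19.

19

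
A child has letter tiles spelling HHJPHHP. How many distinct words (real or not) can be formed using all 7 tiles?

Letter multiplicities in HHJPHHP: H×4, J×1, P×2.
Dividing 7! = 5040 by 4!·2! = 48 for the repeated letters gives 105.

105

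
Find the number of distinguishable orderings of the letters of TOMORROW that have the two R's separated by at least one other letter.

There are 8!/(3!·2!) = 3360 arrangements of TOMORROW in total.
Arrangements with the R's together: treat RR as one letter, giving (7)!/(3!) = 840.
Hence 3360 − 840 = 2520.

2520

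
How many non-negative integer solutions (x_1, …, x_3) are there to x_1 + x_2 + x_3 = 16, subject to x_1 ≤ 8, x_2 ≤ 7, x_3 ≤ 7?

Without the upper bounds there are C(18,2) = 153 ways to split 16 among 3 variables.
Subtract solutions that violate a single cap (substitute x_i' = x_i − (cap_i+1)): x_1 ≥ 9 gives C(9,2) = 36; x_2 ≥ 8 gives C(10,2) = 45; x_3 ≥ 8 gives C(10,2) = 45. Together 126.
Add back pairs where two caps are both exceeded: 0 + 0 + 1 = 1.
By inclusion–exclusion the count is 153 − 126 + 1 = 28.

28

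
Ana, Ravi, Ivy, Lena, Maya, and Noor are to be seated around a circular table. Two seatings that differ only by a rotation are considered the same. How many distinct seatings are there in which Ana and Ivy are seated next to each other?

Glue Ana and Ivy into a block (2 internal orders). Seating 5 units around a circle gives (4)! arrangements.
So 2 × (4)! = 2 × 24 = 48.

48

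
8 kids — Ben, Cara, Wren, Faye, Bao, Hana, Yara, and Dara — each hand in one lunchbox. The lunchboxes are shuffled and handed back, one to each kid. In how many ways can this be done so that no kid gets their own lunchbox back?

Count assignments avoiding every fixed point. For any j of the 8 kids fixed to their own lunchbox, the other 8−j can be arranged in (8−j)! ways.
By inclusion–exclusion this is Σ_{j=0}^{8} (−1)^j C(8,j)·(8−j)!.
Computing: 40320 − 40320 + 20160 − 6720 + 1680 − 336 + 56 − 8 + 1 = 14833.

14833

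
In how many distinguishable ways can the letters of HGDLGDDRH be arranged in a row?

15120

The 9 letters of HGDLGDDRH have repeats: D appearing 3 times, G appearing twice, and H appearing twice.
So there are 9! / (3!·2!·2!) = 15120 distinguishable arrangements.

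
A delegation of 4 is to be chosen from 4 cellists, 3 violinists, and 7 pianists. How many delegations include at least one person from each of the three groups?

462

Unrestricted: C(14,4) = 1001 ways to pick any 4 of the 14.
Subtract selections that omit an entire group: no cellists → C(10,4) = 210; no violinists → C(11,4) = 330; no pianists → C(7,4) = 35.
Add back selections omitting two groups (i.e. drawn from a single group): C(4,4) + C(3,4) + C(7,4) = 36.
By inclusion–exclusion: 1001 − 575 + 36 = 462.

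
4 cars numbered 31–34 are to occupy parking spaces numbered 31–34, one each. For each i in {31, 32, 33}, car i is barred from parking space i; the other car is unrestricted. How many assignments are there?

Let Aᵢ (for i ∈ {31, 32, 33}) be the placements that put car i in its forbidden parking space. Any j of these fix j positions, leaving (4−j)! ways to fill the rest, and there are C(3,j) ways to pick which j.
By inclusion–exclusion, the number of valid placements is Σ_{j=0}^{3} (−1)^j C(3,j)·(4−j)!.
Computing: 24 − 18 + 6 − 1 = 11.

11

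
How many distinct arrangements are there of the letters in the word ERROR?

20

Letter multiplicities in ERROR: E×1, O×1, R×3.
So there are 5! / (3!) = 20 distinguishable arrangements.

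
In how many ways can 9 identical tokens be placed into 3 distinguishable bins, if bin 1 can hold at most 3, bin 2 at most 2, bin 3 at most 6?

6

Ignoring the caps, the number of non-negative solutions to x_1+…+x_3 = 9 is C(11,2) = 55.
Subtract solutions that violate a single cap (substitute x_i' = x_i − (cap_i+1)): x_1 ≥ 4 gives C(7,2) = 21; x_2 ≥ 3 gives C(8,2) = 28; x_3 ≥ 7 gives C(4,2) = 6. Together 55.
Add back pairs where two caps are both exceeded: 6 + 0 + 0 = 6.
By inclusion–exclusion the count is 55 − 55 + 6 = 6.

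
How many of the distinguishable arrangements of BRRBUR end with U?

With the last slot taken by U, it remains to arrange the other 5 letters (BRRBR).
Those 5 letters have B appearing twice and R appearing 3 times, giving (5)!/(3!·2!) = 10.

10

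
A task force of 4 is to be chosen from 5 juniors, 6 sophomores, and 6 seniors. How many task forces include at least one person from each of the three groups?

Unrestricted: C(17,4) = 2380 ways to pick any 4 of the 17.
Selections missing a whole group: no juniors → C(12,4) = 495; no sophomores → C(11,4) = 330; no seniors → C(11,4) = 330.
Add back selections omitting two groups (i.e. drawn from a single group): C(5,4) + C(6,4) + C(6,4) = 35.
By inclusion–exclusion: 2380 − 1155 + 35 = 1260.

1260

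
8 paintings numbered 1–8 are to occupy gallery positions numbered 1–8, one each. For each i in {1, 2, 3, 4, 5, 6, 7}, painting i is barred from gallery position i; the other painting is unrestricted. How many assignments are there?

Let Aᵢ (for 1 ≤ i ≤ 7) be the placements that put painting i in its forbidden gallery position. Any j of these fix j positions, leaving (8−j)! ways to fill the rest, and there are C(7,j) ways to pick which j.
By inclusion–exclusion, the number of valid placements is Σ_{j=0}^{7} (−1)^j C(7,j)·(8−j)!.
Computing: 40320 − 35280 + 15120 − 4200 + 840 − 126 + 14 − 1 = 16687.

16687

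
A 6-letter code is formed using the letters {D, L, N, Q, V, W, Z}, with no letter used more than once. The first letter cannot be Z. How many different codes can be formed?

4320

The first letter has 7−1 = 6 choices (anything except Z).
The remaining 5 letters are filled from the other 6 symbols without repetition: 6 × 5 × 4 × 3 × 2 = 720.
Total: 6 × 720 = 4320.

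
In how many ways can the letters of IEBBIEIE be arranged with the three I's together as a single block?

60

Treat the 3 copies of I as a single block. The multiset to arrange is then {III, B, B, E, E, E}, 6 items in all.
That gives (6)!/(3!·2!) = 60 arrangements.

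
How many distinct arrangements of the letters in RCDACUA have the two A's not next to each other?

Total arrangements of RCDACUA: 7!/(2!·2!) = 1260.
Arrangements with the A's together: treat AA as one letter, giving (6)!/(2!) = 360.
Hence 1260 − 360 = 900.

900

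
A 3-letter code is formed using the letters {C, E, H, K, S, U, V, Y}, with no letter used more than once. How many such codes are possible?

Choose and order 3 of the 8 symbols: the first letter has 8 options, the next 7, then 6.
That product is 8 × 7 × 6 = 336.

336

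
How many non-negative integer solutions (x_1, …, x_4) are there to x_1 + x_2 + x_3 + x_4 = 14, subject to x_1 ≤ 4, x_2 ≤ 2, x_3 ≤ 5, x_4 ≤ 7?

Without the upper bounds there are C(17,3) = 680 ways to split 14 among 4 variables.
Subtract solutions that violate a single cap (substitute x_i' = x_i − (cap_i+1)): x_1 ≥ 5 gives C(12,3) = 220; x_2 ≥ 3 gives C(14,3) = 364; x_3 ≥ 6 gives C(11,3) = 165; x_4 ≥ 8 gives C(9,3) = 84. Together 833.
Add back pairs where two caps are both exceeded: 84 + 20 + 4 + 56 + 20 + 1 = 185.
Subtract triples: 1 + 0 + 0 + 0 = 1.
By inclusion–exclusion the count is 680 − 833 + 185 − 1 = 31.

31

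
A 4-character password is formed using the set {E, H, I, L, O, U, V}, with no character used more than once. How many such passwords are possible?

840

This is a permutation of 4 out of 7: P(7,4) = 7!/3!.
That product is 7 × 6 × 5 × 4 = 840.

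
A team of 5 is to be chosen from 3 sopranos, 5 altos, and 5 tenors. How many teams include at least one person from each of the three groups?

Unrestricted: C(13,5) = 1287 ways to pick any 5 of the 13.
Subtract selections that omit an entire group: no sopranos → C(10,5) = 252; no altos → C(8,5) = 56; no tenors → C(8,5) = 56.
Add back selections omitting two groups (i.e. drawn from a single group): C(3,5) + C(5,5) + C(5,5) = 2.
By inclusion–exclusion: 1287 − 364 + 2 = 925.

925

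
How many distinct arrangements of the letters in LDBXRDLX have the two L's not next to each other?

Total arrangements of LDBXRDLX: 8!/(2!·2!·2!) = 5040.
Arrangements with the L's together: treat LL as one letter, giving (7)!/(2!·2!) = 1260.
Subtracting, 5040 − 1260 = 3780 arrangements keep the L's apart.

3780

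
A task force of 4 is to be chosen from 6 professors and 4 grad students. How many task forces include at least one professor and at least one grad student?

With no constraint there are C(10,4) = 210 possible selections.
Selections missing a whole group: no professors → C(4,4) = 1; no grad students → C(6,4) = 15.
Both groups omitted at once is impossible, so 210 − 16 = 194.

194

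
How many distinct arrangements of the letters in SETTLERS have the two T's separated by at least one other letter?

3780

Total arrangements of SETTLERS: 8!/(2!·2!·2!) = 5040.
Arrangements with the T's together: treat TT as one letter, giving (7)!/(2!·2!) = 1260.
Subtracting, 5040 − 1260 = 3780 arrangements keep the T's apart.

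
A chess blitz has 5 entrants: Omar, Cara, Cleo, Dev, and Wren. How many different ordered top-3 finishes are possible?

There are 5 choices for 1st place, 4 for 2nd, and 3 for 3rd.
That gives 5 × 4 × 3 = 60.

60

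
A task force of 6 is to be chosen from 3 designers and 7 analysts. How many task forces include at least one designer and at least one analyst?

Unrestricted: C(10,6) = 210 ways to pick any 6 of the 10.
Selections missing a whole group: no designers → C(7,6) = 7; no analysts → C(3,6) = 0.
Both groups omitted at once is impossible, so 210 − 7 = 203.

203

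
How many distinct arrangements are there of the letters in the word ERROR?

ERROR has 5 letters with R appearing 3 times.
Dividing 5! = 120 by 3! = 6 for the repeated letters gives 20.

20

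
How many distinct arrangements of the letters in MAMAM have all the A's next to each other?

4

Treat the 2 copies of A as a single block. The multiset to arrange is then {AA, M, M, M}, 4 items in all.
That gives (4)!/(3!) = 4 arrangements.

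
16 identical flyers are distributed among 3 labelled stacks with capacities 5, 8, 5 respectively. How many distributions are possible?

Ignoring the caps, the number of non-negative solutions to x_1+…+x_3 = 16 is C(18,2) = 153.
Subtract solutions that violate a single cap (substitute x_i' = x_i − (cap_i+1)): x_1 ≥ 6 gives C(12,2) = 66; x_2 ≥ 9 gives C(9,2) = 36; x_3 ≥ 6 gives C(12,2) = 66. Together 168.
Add back pairs where two caps are both exceeded: 3 + 15 + 3 = 21.
By inclusion–exclusion the count is 153 − 168 + 21 = 6.

6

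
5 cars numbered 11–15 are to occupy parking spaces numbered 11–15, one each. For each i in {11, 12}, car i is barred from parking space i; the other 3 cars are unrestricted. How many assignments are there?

Let Aᵢ (for i ∈ {11, 12}) be the placements that put car i in its forbidden parking space. Any j of these fix j positions, leaving (5−j)! ways to fill the rest, and there are C(2,j) ways to pick which j.
By inclusion–exclusion, the number of valid placements is Σ_{j=0}^{2} (−1)^j C(2,j)·(5−j)!.
Computing: 120 − 48 + 6 = 78.

78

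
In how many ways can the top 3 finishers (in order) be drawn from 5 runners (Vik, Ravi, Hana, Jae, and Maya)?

60

This is an ordered selection of 3 from 5: P(5,3).
That gives 5 × 4 × 3 = 60.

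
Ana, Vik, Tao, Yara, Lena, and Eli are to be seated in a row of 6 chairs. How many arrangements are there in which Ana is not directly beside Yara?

480

There are 6! = 720 arrangements in all. If Ana and Yara are adjacent, merging them into one block gives 2·(5)! = 240 arrangements.
Complementary counting: 720 − 240 = 480.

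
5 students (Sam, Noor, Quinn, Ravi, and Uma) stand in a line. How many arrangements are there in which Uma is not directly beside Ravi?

Of the 5! = 120 arrangements, those with Uma and Ravi adjacent number 2 × 4! = 48 (treat the pair as a block with 2 internal orders).
So 120 − 48 = 72 arrangements keep them apart.

72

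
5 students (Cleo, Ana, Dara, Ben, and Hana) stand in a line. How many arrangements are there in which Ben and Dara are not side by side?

72

There are 5! = 120 arrangements in all. If Ben and Dara are adjacent, merging them into one block gives 2·(4)! = 48 arrangements.
Complementary counting: 120 − 48 = 72.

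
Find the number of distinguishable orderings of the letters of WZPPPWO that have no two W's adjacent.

Total arrangements of WZPPPWO: 7!/(3!·2!) = 420.
If the two W's are adjacent, glue them into one block, leaving 6 items to arrange: (6)!/(3!) = 120 ways.
Hence 420 − 120 = 300.

300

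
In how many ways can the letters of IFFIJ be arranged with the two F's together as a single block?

12

Treat the 2 copies of F as a single block. The multiset to arrange is then {FF, I, I, J}, 4 items in all.
That gives (4)!/(2!) = 12 arrangements.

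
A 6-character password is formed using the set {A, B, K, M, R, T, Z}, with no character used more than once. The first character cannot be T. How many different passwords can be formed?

The first character has 7−1 = 6 choices (anything except T).
The remaining 5 characters are filled from the other 6 symbols without repetition: 6 × 5 × 4 × 3 × 2 = 720.
Total: 6 × 720 = 4320.

4320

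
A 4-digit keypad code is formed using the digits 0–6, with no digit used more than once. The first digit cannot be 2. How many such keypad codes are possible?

The first digit has 7−1 = 6 choices (anything except 2).
The remaining 3 digits are filled from the other 6 symbols without repetition: 6 × 5 × 4 = 120.
Total: 6 × 120 = 720.

720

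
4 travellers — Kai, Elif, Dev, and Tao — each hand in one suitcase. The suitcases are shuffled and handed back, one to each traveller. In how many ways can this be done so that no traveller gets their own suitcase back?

9

This is the derangement count D_4: permutations of 4 items with no fixed point.
By inclusion–exclusion this is Σ_{j=0}^{4} (−1)^j C(4,j)·(4−j)!.
Computing: 24 − 24 + 12 − 4 + 1 = 9.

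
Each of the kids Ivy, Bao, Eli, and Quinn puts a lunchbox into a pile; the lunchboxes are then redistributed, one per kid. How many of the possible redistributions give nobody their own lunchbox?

9

Let Aᵢ be the assignments in which kid i gets their own lunchbox. We want the size of the complement of A₁∪…∪A_4.
By inclusion–exclusion this is Σ_{j=0}^{4} (−1)^j C(4,j)·(4−j)!.
Computing: 24 − 24 + 12 − 4 + 1 = 9.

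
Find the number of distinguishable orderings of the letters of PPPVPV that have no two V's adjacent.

There are 6!/(4!·2!) = 15 arrangements of PPPVPV in total.
If the two V's are adjacent, glue them into one block, leaving 5 items to arrange: (5)!/(4!) = 5 ways.
Subtracting, 15 − 5 = 10 arrangements keep the V's apart.

10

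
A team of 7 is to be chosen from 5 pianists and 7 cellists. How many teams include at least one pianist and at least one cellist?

Unrestricted: C(12,7) = 792 ways to pick any 7 of the 12.
Selections missing a whole group: no pianists → C(7,7) = 1; no cellists → C(5,7) = 0.
Both groups omitted at once is impossible, so 792 − 1 = 791.

791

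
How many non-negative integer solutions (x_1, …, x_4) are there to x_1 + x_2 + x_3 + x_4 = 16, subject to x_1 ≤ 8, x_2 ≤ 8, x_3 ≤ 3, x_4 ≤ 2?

By stars and bars, unrestricted non-negative solutions to x_1+…+x_4 = 16 number C(16+3,3) = 969.
Subtract solutions that violate a single cap (substitute x_i' = x_i − (cap_i+1)): x_1 ≥ 9 gives C(10,3) = 120; x_2 ≥ 9 gives C(10,3) = 120; x_3 ≥ 4 gives C(15,3) = 455; x_4 ≥ 3 gives C(16,3) = 560. Together 1255.
Add back pairs where two caps are both exceeded: 0 + 20 + 35 + 20 + 35 + 220 = 330.
Subtract triples: 0 + 0 + 1 + 1 = 2.
By inclusion–exclusion the count is 969 − 1255 + 330 − 2 = 42.

42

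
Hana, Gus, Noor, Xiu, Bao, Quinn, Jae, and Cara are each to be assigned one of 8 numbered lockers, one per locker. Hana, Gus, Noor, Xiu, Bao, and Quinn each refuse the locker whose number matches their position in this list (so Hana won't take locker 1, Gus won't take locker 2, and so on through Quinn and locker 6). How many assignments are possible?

Let Aᵢ (for 1 ≤ i ≤ 6) be the placements that put person i in their forbidden locker. Any j of these fix j positions, leaving (8−j)! ways to fill the rest, and there are C(6,j) ways to pick which j.
By inclusion–exclusion, the number of valid placements is Σ_{j=0}^{6} (−1)^j C(6,j)·(8−j)!.
Computing: 40320 − 30240 + 10800 − 2400 + 360 − 36 + 2 = 18806.

18806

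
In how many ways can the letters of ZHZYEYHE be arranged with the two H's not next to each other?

1890

Total arrangements of ZHZYEYHE: 8!/(2!·2!·2!·2!) = 2520.
If the two H's are adjacent, glue them into one block, leaving 7 items to arrange: (7)!/(2!·2!·2!) = 630 ways.
Subtracting, 2520 − 630 = 1890 arrangements keep the H's apart.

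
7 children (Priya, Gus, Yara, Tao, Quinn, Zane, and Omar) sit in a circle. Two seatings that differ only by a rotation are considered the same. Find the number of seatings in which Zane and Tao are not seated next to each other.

480

All circular seatings of 7 people number (6)! = 720.
Seatings with Zane beside Tao: treat them as a block with 2 internal orders, giving 2 × (5)! = 240.
Subtracting, 720 − 240 = 480.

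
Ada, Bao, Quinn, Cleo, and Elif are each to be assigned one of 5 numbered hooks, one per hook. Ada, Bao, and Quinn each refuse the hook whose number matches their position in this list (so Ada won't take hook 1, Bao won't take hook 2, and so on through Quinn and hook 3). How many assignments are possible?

Let Aᵢ (for i ∈ {1, 2, 3}) be the placements that put person i in their forbidden hook. Any j of these fix j positions, leaving (5−j)! ways to fill the rest, and there are C(3,j) ways to pick which j.
By inclusion–exclusion, the number of valid placements is Σ_{j=0}^{3} (−1)^j C(3,j)·(5−j)!.
Computing: 120 − 72 + 18 − 2 = 64.

64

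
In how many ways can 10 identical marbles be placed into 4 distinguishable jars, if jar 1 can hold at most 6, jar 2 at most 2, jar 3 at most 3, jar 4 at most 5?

53

Without the upper bounds there are C(13,3) = 286 ways to split 10 among 4 jars.
Subtract solutions that violate a single cap (substitute x_i' = x_i − (cap_i+1)): x_1 ≥ 7 gives C(6,3) = 20; x_2 ≥ 3 gives C(10,3) = 120; x_3 ≥ 4 gives C(9,3) = 84; x_4 ≥ 6 gives C(7,3) = 35. Together 259.
Add back pairs where two caps are both exceeded: 1 + 0 + 0 + 20 + 4 + 1 = 26.
By inclusion–exclusion the count is 286 − 259 + 26 = 53.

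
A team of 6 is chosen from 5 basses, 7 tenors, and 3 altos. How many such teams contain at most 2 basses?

3570

Split by how many basses are chosen (0 through 2).
Sum: C(5,0)·C(10,6) + C(5,1)·C(10,5) + C(5,2)·C(10,4) = 210 + 1260 + 2100 = 3570.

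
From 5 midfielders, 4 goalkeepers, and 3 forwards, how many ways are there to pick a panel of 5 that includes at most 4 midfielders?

791

Split by how many midfielders are chosen (0 through 4).
Sum: C(5,0)·C(7,5) + C(5,1)·C(7,4) + C(5,2)·C(7,3) + C(5,3)·C(7,2) + C(5,4)·C(7,1) = 21 + 175 + 350 + 210 + 35 = 791.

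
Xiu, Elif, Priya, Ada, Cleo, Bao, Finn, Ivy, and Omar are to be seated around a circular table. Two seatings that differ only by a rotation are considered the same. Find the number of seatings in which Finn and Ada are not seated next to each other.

30240

All circular seatings of 9 people number (8)! = 40320.
Seatings with Finn beside Ada: treat them as a block with 2 internal orders, giving 2 × (7)! = 10080.
Subtracting, 40320 − 10080 = 30240.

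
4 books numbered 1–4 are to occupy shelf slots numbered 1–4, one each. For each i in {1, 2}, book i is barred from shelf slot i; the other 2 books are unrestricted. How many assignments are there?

14

Let Aᵢ (for i ∈ {1, 2}) be the placements that put book i in its forbidden shelf slot. Any j of these fix j positions, leaving (4−j)! ways to fill the rest, and there are C(2,j) ways to pick which j.
By inclusion–exclusion, the number of valid placements is Σ_{j=0}^{2} (−1)^j C(2,j)·(4−j)!.
Computing: 24 − 12 + 2 = 14.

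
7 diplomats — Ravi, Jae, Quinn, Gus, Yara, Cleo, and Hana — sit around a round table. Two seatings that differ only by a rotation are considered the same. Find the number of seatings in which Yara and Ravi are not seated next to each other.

480

Without the restriction there are (6)! = 720 seatings.
Those with Yara next to Ravi: fuse the pair into one unit and seat 6 units around a circle — 2·(5)! = 240.
Subtracting, 720 − 240 = 480.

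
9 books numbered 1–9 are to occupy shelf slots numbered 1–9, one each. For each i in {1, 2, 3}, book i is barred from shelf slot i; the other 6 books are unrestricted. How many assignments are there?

Let Aᵢ (for i ∈ {1, 2, 3}) be the placements that put book i in its forbidden shelf slot. Any j of these fix j positions, leaving (9−j)! ways to fill the rest, and there are C(3,j) ways to pick which j.
By inclusion–exclusion, the number of valid placements is Σ_{j=0}^{3} (−1)^j C(3,j)·(9−j)!.
Computing: 362880 − 120960 + 15120 − 720 = 256320.

256320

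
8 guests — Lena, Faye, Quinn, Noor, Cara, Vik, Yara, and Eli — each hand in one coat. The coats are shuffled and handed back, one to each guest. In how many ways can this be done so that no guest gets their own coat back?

14833

This is the derangement count D_8: permutations of 8 items with no fixed point.
By inclusion–exclusion this is Σ_{j=0}^{8} (−1)^j C(8,j)·(8−j)!.
Computing: 40320 − 40320 + 20160 − 6720 + 1680 − 336 + 56 − 8 + 1 = 14833.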